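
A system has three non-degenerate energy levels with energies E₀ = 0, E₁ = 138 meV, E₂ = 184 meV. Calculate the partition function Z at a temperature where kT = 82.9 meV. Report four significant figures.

Eᵢ/kT = 0, 1.66466, 2.21954.
Z = Σ e^(−Eᵢ/kT) = e^(−0) + e^(−1.66466) + e^(−2.21954) = 1.00000 + 0.189255 + 0.108659 = 1.29791.

Z = 1.298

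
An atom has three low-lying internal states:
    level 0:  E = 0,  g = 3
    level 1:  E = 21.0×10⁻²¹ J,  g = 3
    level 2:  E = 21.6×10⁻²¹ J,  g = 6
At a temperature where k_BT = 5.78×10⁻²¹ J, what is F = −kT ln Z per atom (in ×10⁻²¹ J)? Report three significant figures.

Eᵢ/kT = 0, 3.6332, 3.7370.
Z = Σ gᵢe^(−Eᵢ/kT) = 3·e^(−0) + 3·e^(−3.6332) + 6·e^(−3.7370) = 3.0000 + 0.079294 + 0.14295 = 3.2222.
F = −kT ln Z = −5.78 × ln(3.2222) = −5.78 × 1.1701 = -6.76 ×10⁻²¹ J.

-6.76 ×10⁻²¹ J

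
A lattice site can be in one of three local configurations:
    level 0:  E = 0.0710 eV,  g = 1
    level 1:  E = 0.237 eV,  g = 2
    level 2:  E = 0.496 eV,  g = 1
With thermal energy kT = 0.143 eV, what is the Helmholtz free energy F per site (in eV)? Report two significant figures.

-0.0030 eV

Eᵢ/kT = 0.4965, 1.657, 3.469.
Z = Σ gᵢe^(−Eᵢ/kT) = 1·e^(−0.4965) + 2·e^(−1.657) + 1·e^(−3.469) = 0.6087 + 0.3814 + 0.03115 = 1.021.
F = −kT ln Z = −0.143 × ln(1.021) = −0.143 × 0.02078 = -0.0030 eV.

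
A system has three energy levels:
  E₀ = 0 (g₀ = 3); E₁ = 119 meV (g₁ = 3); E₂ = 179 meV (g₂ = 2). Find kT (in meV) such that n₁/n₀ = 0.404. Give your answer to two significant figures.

n₁/n₀ = (g₁/g₀) exp[−(E₁−E₀)/kT] = 0.404.
⇒ (E₁−E₀)/kT = ln((3/3)/0.404) = ln(2.475) = 0.9062.
kT = 119 meV / 0.9062 = 130 meV.

130 meV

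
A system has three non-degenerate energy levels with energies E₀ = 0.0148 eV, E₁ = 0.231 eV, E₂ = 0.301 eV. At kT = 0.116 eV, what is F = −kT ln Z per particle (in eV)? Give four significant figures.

-0.01014 eV

Eᵢ/kT = 0.127586, 1.99138, 2.59483.
Z = Σ e^(−Eᵢ/kT) = e^(−0.127586) + e^(−1.99138) + e^(−2.59483) = 0.880218 + 0.136507 + 0.0746586 = 1.09138.
F = −kT ln Z = −0.116 × ln(1.09138) = −0.116 × 0.0874430 = -0.01014 eV.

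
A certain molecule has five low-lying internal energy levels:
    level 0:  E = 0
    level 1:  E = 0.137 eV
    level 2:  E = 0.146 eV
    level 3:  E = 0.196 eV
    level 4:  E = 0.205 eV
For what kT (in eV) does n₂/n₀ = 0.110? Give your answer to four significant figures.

n₂/n₀ = exp[−(E₂−E₀)/kT] = 0.110.
⇒ (E₂−E₀)/kT = ln(1/0.110) = ln(9.09091) = 2.20728.
kT = 0.146 eV / 2.20728 = 0.06614 eV.

0.06614 eV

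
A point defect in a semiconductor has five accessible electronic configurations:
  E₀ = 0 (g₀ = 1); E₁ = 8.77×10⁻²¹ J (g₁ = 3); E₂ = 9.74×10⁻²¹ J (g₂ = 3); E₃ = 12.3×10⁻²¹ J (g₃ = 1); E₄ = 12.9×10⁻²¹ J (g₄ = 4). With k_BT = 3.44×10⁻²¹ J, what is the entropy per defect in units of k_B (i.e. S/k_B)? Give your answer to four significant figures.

Eᵢ/kT = 0, 2.54942, 2.83140, 3.57558, 3.75000.
Z = Σ gᵢe^(−Eᵢ/kT) = 1·e^(−0) + 3·e^(−2.54942) + 3·e^(−2.83140) + 1·e^(−3.57558) + 4·e^(−3.75000) = 1.00000 + 0.234381 + 0.176791 + 0.0279992 + 0.0940710 = 1.53324.
⟨E⟩ = Σ EᵢPᵢ = 3.47980 ×10⁻²¹ J.
S/k_B = ln Z + ⟨E⟩/kT = ln(1.53324) + 3.47980/3.44 = 0.427383 + 1.01157 = 1.439.

1.439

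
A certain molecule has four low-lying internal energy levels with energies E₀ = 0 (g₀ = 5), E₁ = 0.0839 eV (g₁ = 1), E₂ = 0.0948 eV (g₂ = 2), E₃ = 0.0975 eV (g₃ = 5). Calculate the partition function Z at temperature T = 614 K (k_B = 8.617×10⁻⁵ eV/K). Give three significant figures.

Z = 6.33

k_BT = 8.617×10⁻⁵ × 614 K = 0.052908 eV.
Eᵢ/kT = 0, 1.5858, 1.7918, 1.8428.
Z = Σ gᵢe^(−Eᵢ/kT) = 5·e^(−0) + 1·e^(−1.5858) + 2·e^(−1.7918) + 5·e^(−1.8428) = 5.0000 + 0.20478 + 0.33332 + 0.79187 = 6.3300.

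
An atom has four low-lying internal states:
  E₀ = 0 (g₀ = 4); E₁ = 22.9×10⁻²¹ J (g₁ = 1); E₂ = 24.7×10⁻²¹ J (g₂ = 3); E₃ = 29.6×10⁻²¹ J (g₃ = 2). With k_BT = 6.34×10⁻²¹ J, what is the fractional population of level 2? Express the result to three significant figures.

0.0148

Eᵢ/kT = 0, 3.6120, 3.8959, 4.6688.
Z = Σ gᵢe^(−Eᵢ/kT) = 4·e^(−0) + 1·e^(−3.6120) + 3·e^(−3.8959) + 2·e^(−4.6688) = 4.0000 + 0.026998 + 0.060975 + 0.018767 = 4.1067.
P₂ = g₂ e^(−E₂/kT) / Z = 0.060975/4.1067 = 0.0148.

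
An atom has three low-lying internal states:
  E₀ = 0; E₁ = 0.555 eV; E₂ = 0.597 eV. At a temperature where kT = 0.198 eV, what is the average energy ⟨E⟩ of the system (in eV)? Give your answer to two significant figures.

0.057 eV

Eᵢ/kT = 0, 2.803, 3.015.
Z = Σ e^(−Eᵢ/kT) = e^(−0) + e^(−2.803) + e^(−3.015) = 1.000 + 0.06063 + 0.04905 = 1.110.
⟨E⟩ = Σ Eᵢ e^(−Eᵢ/kT) / Z = (0·1.000 + 0.555·0.06063 + 0.597·0.04905) / 1.110 = 0.057 eV.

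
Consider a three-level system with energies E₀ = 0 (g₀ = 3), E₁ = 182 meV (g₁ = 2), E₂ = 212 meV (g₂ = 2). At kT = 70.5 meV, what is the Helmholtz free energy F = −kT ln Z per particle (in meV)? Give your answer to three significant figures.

Eᵢ/kT = 0, 2.5816, 3.0071.
Z = Σ gᵢe^(−Eᵢ/kT) = 3·e^(−0) + 2·e^(−2.5816) + 2·e^(−3.0071) = 3.0000 + 0.15131 + 0.098870 = 3.2502.
F = −kT ln Z = −70.5 × ln(3.2502) = −70.5 × 1.1787 = -83.1 meV.

-83.1 meV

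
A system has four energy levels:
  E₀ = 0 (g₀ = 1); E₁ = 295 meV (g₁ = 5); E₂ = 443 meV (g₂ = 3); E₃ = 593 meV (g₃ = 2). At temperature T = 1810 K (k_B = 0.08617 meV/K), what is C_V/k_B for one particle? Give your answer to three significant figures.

1.28

k_BT = 0.08617 × 1810 K = 155.97 meV.
Eᵢ/kT = 0, 1.8914, 2.8403, 3.8020.
Z = Σ gᵢe^(−Eᵢ/kT) = 1·e^(−0) + 5·e^(−1.8914) + 3·e^(−2.8403) + 2·e^(−3.8020) = 1.0000 + 0.75430 + 0.17522 + 0.044652 = 1.9742.
⟨E⟩ = 165.44 meV, ⟨E²⟩ = 58622 meV².
C_V/k_B = (⟨E²⟩ − ⟨E⟩²)/(kT)² = (58622 − 27370)/24327 = 1.28.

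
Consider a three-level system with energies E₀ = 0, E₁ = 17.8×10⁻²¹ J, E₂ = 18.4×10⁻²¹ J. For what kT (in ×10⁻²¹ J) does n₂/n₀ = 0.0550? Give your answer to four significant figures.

6.344 ×10⁻²¹ J

n₂/n₀ = exp[−(E₂−E₀)/kT] = 0.0550.
⇒ (E₂−E₀)/kT = ln(1/0.0550) = ln(18.1818) = 2.90042.
kT = 18.4 ×10⁻²¹ J / 2.90042 = 6.344 ×10⁻²¹ J.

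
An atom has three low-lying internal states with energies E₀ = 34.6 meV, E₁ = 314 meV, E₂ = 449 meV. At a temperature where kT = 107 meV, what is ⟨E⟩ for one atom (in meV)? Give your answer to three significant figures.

61.2 meV

Eᵢ/kT = 0.32336, 2.9346, 4.1963.
Z = Σ e^(−Eᵢ/kT) = e^(−0.32336) + e^(−2.9346) + e^(−4.1963) = 0.72371 + 0.053152 + 0.015051 = 0.79191.
⟨E⟩ = Σ Eᵢ e^(−Eᵢ/kT) / Z = (34.6·0.72371 + 314·0.053152 + 449·0.015051) / 0.79191 = 61.2 meV.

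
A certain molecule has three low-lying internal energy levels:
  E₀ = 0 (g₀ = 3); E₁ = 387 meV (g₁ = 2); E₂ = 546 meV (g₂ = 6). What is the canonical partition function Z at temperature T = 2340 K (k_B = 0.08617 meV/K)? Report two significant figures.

k_BT = 0.08617 × 2340 K = 201.6 meV.
Eᵢ/kT = 0, 1.920, 2.708.
Z = Σ gᵢe^(−Eᵢ/kT) = 3·e^(−0) + 2·e^(−1.920) + 6·e^(−2.708) = 3.000 + 0.2932 + 0.4000 = 3.693.

Z = 3.7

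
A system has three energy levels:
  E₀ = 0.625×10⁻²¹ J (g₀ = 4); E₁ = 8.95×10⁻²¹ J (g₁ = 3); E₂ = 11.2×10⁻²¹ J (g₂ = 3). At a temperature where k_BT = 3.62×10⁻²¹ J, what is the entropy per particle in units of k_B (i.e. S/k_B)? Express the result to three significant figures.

1.76

Eᵢ/kT = 0.17265, 2.4724, 3.0939.
Z = Σ gᵢe^(−Eᵢ/kT) = 4·e^(−0.17265) + 3·e^(−2.4724) + 3·e^(−3.0939) = 3.3657 + 0.25315 + 0.13597 = 3.7548.
⟨E⟩ = Σ EᵢPᵢ = 1.5692 ×10⁻²¹ J.
S/k_B = ln Z + ⟨E⟩/kT = ln(3.7548) + 1.5692/3.62 = 1.3230 + 0.43348 = 1.76.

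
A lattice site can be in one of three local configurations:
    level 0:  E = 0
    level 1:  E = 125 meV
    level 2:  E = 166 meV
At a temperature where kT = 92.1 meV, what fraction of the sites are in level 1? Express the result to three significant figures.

Eᵢ/kT = 0, 1.3572, 1.8024.
Z = Σ e^(−Eᵢ/kT) = e^(−0) + e^(−1.3572) + e^(−1.8024) = 1.0000 + 0.25738 + 0.16490 = 1.4223.
P₁ = e^(−E₁/kT) / Z = 0.25738/1.4223 = 0.181.

0.181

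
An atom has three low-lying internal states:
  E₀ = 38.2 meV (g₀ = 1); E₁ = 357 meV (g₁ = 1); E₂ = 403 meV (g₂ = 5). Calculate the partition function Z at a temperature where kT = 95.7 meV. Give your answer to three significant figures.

Eᵢ/kT = 0.39916, 3.7304, 4.2111.
Z = Σ gᵢe^(−Eᵢ/kT) = 1·e^(−0.39916) + 1·e^(−3.7304) + 5·e^(−4.2111) = 0.67088 + 0.023983 + 0.074150 = 0.76901.

Z = 0.769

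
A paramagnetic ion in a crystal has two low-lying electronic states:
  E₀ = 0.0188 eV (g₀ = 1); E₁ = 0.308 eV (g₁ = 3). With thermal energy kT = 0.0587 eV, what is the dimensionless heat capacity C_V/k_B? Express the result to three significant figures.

0.506

Eᵢ/kT = 0.32027, 5.2470.
Z = Σ gᵢe^(−Eᵢ/kT) = 1·e^(−0.32027) + 3·e^(−5.2470) = 0.72595 + 0.015790 = 0.74174.
⟨E⟩ = 0.024956 eV, ⟨E²⟩ = 0.0023654 eV².
C_V/k_B = (⟨E²⟩ − ⟨E⟩²)/(kT)² = (0.0023654 − 0.00062280)/0.0034457 = 0.506.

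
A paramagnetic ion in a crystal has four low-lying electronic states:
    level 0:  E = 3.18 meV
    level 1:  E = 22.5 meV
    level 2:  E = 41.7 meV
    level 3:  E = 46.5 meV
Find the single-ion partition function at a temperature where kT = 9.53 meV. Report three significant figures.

Eᵢ/kT = 0.33368, 2.3610, 4.3757, 4.8793.
Z = Σ e^(−Eᵢ/kT) = e^(−0.33368) + e^(−2.3610) + e^(−4.3757) + e^(−4.8793) = 0.71628 + 0.094326 + 0.012579 + 0.0076023 = 0.83079.

Z = 0.831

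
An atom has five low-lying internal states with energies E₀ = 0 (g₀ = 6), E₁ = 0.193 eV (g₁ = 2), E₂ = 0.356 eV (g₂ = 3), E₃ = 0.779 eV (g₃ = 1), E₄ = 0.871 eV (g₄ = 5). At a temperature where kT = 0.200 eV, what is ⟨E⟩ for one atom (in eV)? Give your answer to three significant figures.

Eᵢ/kT = 0, 0.96500, 1.7800, 3.8950, 4.3550.
Z = Σ gᵢe^(−Eᵢ/kT) = 6·e^(−0) + 2·e^(−0.96500) + 3·e^(−1.7800) + 1·e^(−3.8950) + 5·e^(−4.3550) = 6.0000 + 0.76197 + 0.50591 + 0.020343 + 0.064212 = 7.3524.
⟨E⟩ = Σ Eᵢ gᵢe^(−Eᵢ/kT) / Z = (0·6.0000 + 0.193·0.76197 + 0.356·0.50591 + 0.779·0.020343 + 0.871·0.064212) / 7.3524 = 0.0543 eV.

0.0543 eV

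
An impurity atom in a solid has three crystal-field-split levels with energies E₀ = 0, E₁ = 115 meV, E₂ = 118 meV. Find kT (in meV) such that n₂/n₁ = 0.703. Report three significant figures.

n₂/n₁ = exp[−(E₂−E₁)/kT] = 0.703.
⇒ (E₂−E₁)/kT = ln(1/0.703) = ln(1.4225) = 0.35242.
kT = 3 meV / 0.35242 = 8.51 meV.

8.51 meV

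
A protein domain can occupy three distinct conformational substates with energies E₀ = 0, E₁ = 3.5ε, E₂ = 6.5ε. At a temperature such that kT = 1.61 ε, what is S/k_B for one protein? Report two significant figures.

0.40

Eᵢ/kT = 0, 2.174, 4.037.
Z = Σ e^(−Eᵢ/kT) = e^(−0) + e^(−2.174) + e^(−4.037) = 1.000 + 0.1137 + 0.01765 = 1.131.
⟨E⟩ = Σ EᵢPᵢ = 0.4533 ε.
S/k_B = ln Z + ⟨E⟩/kT = ln(1.131) + 0.4533/1.61 = 0.1231 + 0.2816 = 0.40.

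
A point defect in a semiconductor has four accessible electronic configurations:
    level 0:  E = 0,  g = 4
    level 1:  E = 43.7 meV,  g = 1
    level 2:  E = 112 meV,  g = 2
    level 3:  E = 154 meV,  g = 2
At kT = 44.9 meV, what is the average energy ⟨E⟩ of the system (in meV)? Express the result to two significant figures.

Eᵢ/kT = 0, 0.9733, 2.494, 3.430.
Z = Σ gᵢe^(−Eᵢ/kT) = 4·e^(−0) + 1·e^(−0.9733) + 2·e^(−2.494) + 2·e^(−3.430) = 4.000 + 0.3778 + 0.1652 + 0.06477 = 4.608.
⟨E⟩ = Σ Eᵢ gᵢe^(−Eᵢ/kT) / Z = (0·4.000 + 43.7·0.3778 + 112·0.1652 + 154·0.06477) / 4.608 = 9.8 meV.

9.8 meV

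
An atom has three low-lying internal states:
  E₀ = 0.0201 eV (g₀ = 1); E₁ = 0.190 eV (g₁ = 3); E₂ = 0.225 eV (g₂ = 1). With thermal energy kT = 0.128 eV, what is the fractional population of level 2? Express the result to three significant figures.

0.101

Eᵢ/kT = 0.15703, 1.4844, 1.7578.
Z = Σ gᵢe^(−Eᵢ/kT) = 1·e^(−0.15703) + 3·e^(−1.4844) + 1·e^(−1.7578) = 0.85468 + 0.67991 + 0.17242 = 1.7070.
P₂ = g₂ e^(−E₂/kT) / Z = 0.17242/1.7070 = 0.101.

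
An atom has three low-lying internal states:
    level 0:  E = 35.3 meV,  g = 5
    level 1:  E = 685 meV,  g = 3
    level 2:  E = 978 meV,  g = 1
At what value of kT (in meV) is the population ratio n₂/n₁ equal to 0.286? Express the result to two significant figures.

1900 meV

n₂/n₁ = (g₂/g₁) exp[−(E₂−E₁)/kT] = 0.286.
⇒ (E₂−E₁)/kT = ln((1/3)/0.286) = ln(1.166) = 0.1536.
kT = 293 meV / 0.1536 = 1900 meV.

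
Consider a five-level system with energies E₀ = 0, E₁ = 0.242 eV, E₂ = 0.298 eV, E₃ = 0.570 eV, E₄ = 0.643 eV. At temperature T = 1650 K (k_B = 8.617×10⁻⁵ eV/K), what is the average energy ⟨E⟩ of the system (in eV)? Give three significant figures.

k_BT = 8.617×10⁻⁵ × 1650 K = 0.14218 eV.
Eᵢ/kT = 0, 1.7021, 2.0959, 4.0090, 4.5224.
Z = Σ e^(−Eᵢ/kT) = e^(−0) + e^(−1.7021) + e^(−2.0959) + e^(−4.0090) + e^(−4.5224) = 1.0000 + 0.18230 + 0.12296 + 0.018152 + 0.010863 = 1.3343.
⟨E⟩ = Σ Eᵢ e^(−Eᵢ/kT) / Z = (0·1.0000 + 0.242·0.18230 + 0.298·0.12296 + 0.570·0.018152 + 0.643·0.010863) / 1.3343 = 0.0735 eV.

0.0735 eV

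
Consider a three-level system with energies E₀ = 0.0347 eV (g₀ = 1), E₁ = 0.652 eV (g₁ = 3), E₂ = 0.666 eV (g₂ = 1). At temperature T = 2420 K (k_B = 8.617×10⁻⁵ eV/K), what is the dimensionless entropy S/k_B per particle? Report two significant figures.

0.69

k_BT = 8.617×10⁻⁵ × 2420 K = 0.2085 eV.
Eᵢ/kT = 0.1664, 3.127, 3.194.
Z = Σ gᵢe^(−Eᵢ/kT) = 1·e^(−0.1664) + 3·e^(−3.127) + 1·e^(−3.194) = 0.8467 + 0.1315 + 0.04101 = 1.019.
⟨E⟩ = Σ EᵢPᵢ = 0.1398 eV.
S/k_B = ln Z + ⟨E⟩/kT = ln(1.019) + 0.1398/0.2085 = 0.01882 + 0.6705 = 0.69.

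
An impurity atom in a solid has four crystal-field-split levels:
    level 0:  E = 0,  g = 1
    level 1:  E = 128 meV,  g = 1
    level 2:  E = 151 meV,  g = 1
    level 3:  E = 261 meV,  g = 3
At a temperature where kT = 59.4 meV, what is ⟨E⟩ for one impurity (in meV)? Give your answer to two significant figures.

30 meV

Eᵢ/kT = 0, 2.155, 2.542, 4.394.
Z = Σ gᵢe^(−Eᵢ/kT) = 1·e^(−0) + 1·e^(−2.155) + 1·e^(−2.542) + 3·e^(−4.394) = 1.000 + 0.1159 + 0.07871 + 0.03705 = 1.232.
⟨E⟩ = Σ Eᵢ gᵢe^(−Eᵢ/kT) / Z = (0·1.000 + 128·0.1159 + 151·0.07871 + 261·0.03705) / 1.232 = 30 meV.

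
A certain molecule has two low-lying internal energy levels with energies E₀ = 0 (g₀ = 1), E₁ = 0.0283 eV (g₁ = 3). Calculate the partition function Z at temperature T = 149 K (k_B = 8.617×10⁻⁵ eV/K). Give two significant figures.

k_BT = 8.617×10⁻⁵ × 149 K = 0.01284 eV.
Eᵢ/kT = 0, 2.204.
Z = Σ gᵢe^(−Eᵢ/kT) = 1·e^(−0) + 3·e^(−2.204) = 1.000 + 0.3311 = 1.331.

Z = 1.3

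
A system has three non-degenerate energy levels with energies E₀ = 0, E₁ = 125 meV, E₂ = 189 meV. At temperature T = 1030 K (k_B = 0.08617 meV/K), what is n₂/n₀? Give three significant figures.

0.119

k_BT = 0.08617 × 1030 K = 88.755 meV.
n₂/n₀ = exp[−(E₂−E₀)/kT] = exp(−(189 meV)/(88.755 meV)) = exp(-2.1295) = 0.119.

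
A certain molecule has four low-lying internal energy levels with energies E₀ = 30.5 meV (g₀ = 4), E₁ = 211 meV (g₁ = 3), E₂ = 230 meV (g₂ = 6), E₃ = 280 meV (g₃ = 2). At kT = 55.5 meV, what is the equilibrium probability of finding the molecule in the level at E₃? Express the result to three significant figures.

0.00519

Eᵢ/kT = 0.54955, 3.8018, 4.1441, 5.0450.
Z = Σ gᵢe^(−Eᵢ/kT) = 4·e^(−0.54955) + 3·e^(−3.8018) + 6·e^(−4.1441) + 2·e^(−5.0450) = 2.3088 + 0.066992 + 0.095146 + 0.012883 = 2.4838.
P₃ = g₃ e^(−E₃/kT) / Z = 0.012883/2.4838 = 0.00519.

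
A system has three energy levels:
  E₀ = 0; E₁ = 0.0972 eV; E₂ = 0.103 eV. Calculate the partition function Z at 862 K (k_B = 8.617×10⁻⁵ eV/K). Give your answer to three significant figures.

Z = 1.52

k_BT = 8.617×10⁻⁵ × 862 K = 0.074279 eV.
Eᵢ/kT = 0, 1.3086, 1.3867.
Z = Σ e^(−Eᵢ/kT) = e^(−0) + e^(−1.3086) + e^(−1.3867) = 1.0000 + 0.27020 + 0.24990 = 1.5201.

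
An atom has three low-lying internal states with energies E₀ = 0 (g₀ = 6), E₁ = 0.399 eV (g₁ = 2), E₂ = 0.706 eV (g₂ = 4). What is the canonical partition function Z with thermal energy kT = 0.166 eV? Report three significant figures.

Z = 6.24

Eᵢ/kT = 0, 2.4036, 4.2530.
Z = Σ gᵢe^(−Eᵢ/kT) = 6·e^(−0) + 2·e^(−2.4036) + 4·e^(−4.2530) = 6.0000 + 0.18078 + 0.056886 = 6.2377.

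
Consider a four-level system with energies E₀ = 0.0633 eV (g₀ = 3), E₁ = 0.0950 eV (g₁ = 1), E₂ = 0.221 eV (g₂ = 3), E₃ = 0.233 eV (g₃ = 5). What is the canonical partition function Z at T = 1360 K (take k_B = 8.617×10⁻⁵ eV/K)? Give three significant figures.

Z = 3.33

k_BT = 8.617×10⁻⁵ × 1360 K = 0.11719 eV.
Eᵢ/kT = 0.54015, 0.81065, 1.8858, 1.9882.
Z = Σ gᵢe^(−Eᵢ/kT) = 3·e^(−0.54015) + 1·e^(−0.81065) + 3·e^(−1.8858) + 5·e^(−1.9882) = 1.7480 + 0.44457 + 0.45512 + 0.68471 = 3.3324.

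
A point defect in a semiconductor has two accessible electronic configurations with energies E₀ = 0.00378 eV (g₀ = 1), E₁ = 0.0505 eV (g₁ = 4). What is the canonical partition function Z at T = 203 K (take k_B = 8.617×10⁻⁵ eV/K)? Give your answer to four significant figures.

k_BT = 8.617×10⁻⁵ × 203 K = 0.0174925 eV.
Eᵢ/kT = 0.216093, 2.88695.
Z = Σ gᵢe^(−Eᵢ/kT) = 1·e^(−0.216093) + 4·e^(−2.88695) = 0.805660 + 0.222984 = 1.02864.

Z = 1.029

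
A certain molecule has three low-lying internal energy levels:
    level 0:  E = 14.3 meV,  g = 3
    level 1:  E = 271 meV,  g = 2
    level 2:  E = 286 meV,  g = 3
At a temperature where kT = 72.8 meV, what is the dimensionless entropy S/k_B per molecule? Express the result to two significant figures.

Eᵢ/kT = 0.1964, 3.723, 3.929.
Z = Σ gᵢe^(−Eᵢ/kT) = 3·e^(−0.1964) + 2·e^(−3.723) + 3·e^(−3.929) = 2.465 + 0.04832 + 0.05899 = 2.572.
⟨E⟩ = Σ EᵢPᵢ = 25.36 meV.
S/k_B = ln Z + ⟨E⟩/kT = ln(2.572) + 25.36/72.8 = 0.9447 + 0.3484 = 1.3.

1.3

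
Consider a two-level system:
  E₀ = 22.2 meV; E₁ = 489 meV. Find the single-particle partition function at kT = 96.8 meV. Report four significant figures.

Z = 0.8015

Eᵢ/kT = 0.229339, 5.05165.
Z = Σ e^(−Eᵢ/kT) = e^(−0.229339) + e^(−5.05165) = 0.795059 + 0.00639877 = 0.801458.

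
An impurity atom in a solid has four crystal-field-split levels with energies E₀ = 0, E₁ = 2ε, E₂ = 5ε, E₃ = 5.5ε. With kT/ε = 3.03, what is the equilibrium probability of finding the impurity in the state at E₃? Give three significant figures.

Eᵢ/kT = 0, 0.66007, 1.6502, 1.8152.
Z = Σ e^(−Eᵢ/kT) = e^(−0) + e^(−0.66007) + e^(−1.6502) + e^(−1.8152) = 1.0000 + 0.51682 + 0.19201 + 0.16281 = 1.8716.
P₃ = e^(−E₃/kT) / Z = 0.16281/1.8716 = 0.0870.

0.0870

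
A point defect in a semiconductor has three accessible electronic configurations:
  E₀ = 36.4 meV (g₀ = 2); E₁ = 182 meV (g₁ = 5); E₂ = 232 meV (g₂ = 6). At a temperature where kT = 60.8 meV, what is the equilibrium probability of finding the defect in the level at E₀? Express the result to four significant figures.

0.7417

Eᵢ/kT = 0.598684, 2.99342, 3.81579.
Z = Σ gᵢe^(−Eᵢ/kT) = 2·e^(−0.598684) + 5·e^(−2.99342) + 6·e^(−3.81579) = 1.09907 + 0.250579 + 0.132122 = 1.48177.
P₀ = g₀ e^(−E₀/kT) / Z = 1.09907/1.48177 = 0.7417.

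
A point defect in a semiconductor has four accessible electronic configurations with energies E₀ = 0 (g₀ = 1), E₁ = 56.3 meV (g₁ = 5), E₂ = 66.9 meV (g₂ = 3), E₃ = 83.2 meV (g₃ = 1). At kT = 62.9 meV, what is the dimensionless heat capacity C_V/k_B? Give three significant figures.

Eᵢ/kT = 0, 0.89507, 1.0636, 1.3227.
Z = Σ gᵢe^(−Eᵢ/kT) = 1·e^(−0) + 5·e^(−0.89507) + 3·e^(−1.0636) + 1·e^(−1.3227) = 1.0000 + 2.0429 + 1.0356 + 0.26642 = 4.3449.
⟨E⟩ = 47.518 meV, ⟨E²⟩ = 2981.5 meV².
C_V/k_B = (⟨E²⟩ − ⟨E⟩²)/(kT)² = (2981.5 − 2258.0)/3956.4 = 0.183.

0.183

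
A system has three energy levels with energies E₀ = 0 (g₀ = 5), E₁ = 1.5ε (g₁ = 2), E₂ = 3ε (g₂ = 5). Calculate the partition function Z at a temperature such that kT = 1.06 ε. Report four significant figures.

Eᵢ/kT = 0, 1.41509, 2.83019.
Z = Σ gᵢe^(−Eᵢ/kT) = 5·e^(−0) + 2·e^(−1.41509) + 5·e^(−2.83019) = 5.00000 + 0.485808 + 0.295008 = 5.78082.

Z = 5.781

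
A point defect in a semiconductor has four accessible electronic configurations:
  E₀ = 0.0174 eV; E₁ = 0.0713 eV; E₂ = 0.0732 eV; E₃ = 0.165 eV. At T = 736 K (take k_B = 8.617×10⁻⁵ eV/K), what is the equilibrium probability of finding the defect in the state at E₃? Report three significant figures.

k_BT = 8.617×10⁻⁵ × 736 K = 0.063421 eV.
Eᵢ/kT = 0.27436, 1.1242, 1.1542, 2.6017.
Z = Σ e^(−Eᵢ/kT) = e^(−0.27436) + e^(−1.1242) + e^(−1.1542) + e^(−2.6017) = 0.76006 + 0.32491 + 0.31531 + 0.074147 = 1.4744.
P₃ = e^(−E₃/kT) / Z = 0.074147/1.4744 = 0.0503.

0.0503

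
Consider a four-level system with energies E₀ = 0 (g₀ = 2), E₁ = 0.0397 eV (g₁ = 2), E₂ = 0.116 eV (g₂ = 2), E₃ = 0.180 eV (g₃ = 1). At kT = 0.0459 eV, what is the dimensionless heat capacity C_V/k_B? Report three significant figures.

0.487

Eᵢ/kT = 0, 0.86492, 2.5272, 3.9216.
Z = Σ gᵢe^(−Eᵢ/kT) = 2·e^(−0) + 2·e^(−0.86492) + 2·e^(−2.5272) + 1·e^(−3.9216) = 2.0000 + 0.84217 + 0.15976 + 0.019809 = 3.0217.
⟨E⟩ = 0.018378 eV, ⟨E²⟩ = 0.0013631 eV².
C_V/k_B = (⟨E²⟩ − ⟨E⟩²)/(kT)² = (0.0013631 − 0.00033775)/0.0021068 = 0.487.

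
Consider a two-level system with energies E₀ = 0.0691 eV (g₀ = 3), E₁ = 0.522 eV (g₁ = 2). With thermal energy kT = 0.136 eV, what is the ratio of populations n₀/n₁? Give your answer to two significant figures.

n₀/n₁ = (g₀/g₁) exp[−(E₀−E₁)/kT] = (3/2) × exp(−(-0.4529 eV)/(0.136 eV)) = (3/2) × exp(3.330) = 42.

42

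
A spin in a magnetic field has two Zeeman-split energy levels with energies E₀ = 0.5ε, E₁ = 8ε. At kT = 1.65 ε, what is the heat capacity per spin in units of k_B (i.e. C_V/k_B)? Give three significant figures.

0.215

Eᵢ/kT = 0.30303, 4.8485.
Z = Σ e^(−Eᵢ/kT) = e^(−0.30303) + e^(−4.8485) = 0.73858 + 0.0078401 = 0.74642.
⟨E⟩ = 0.57878 ε, ⟨E²⟩ = 0.91960 ε².
C_V/k_B = (⟨E²⟩ − ⟨E⟩²)/(kT)² = (0.91960 − 0.33499)/2.7225 = 0.215.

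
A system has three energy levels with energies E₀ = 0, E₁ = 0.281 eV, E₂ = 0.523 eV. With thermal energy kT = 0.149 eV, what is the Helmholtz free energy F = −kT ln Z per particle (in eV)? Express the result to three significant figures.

Eᵢ/kT = 0, 1.8859, 3.5101.
Z = Σ e^(−Eᵢ/kT) = e^(−0) + e^(−1.8859) + e^(−3.5101) = 1.0000 + 0.15169 + 0.029894 = 1.1816.
F = −kT ln Z = −0.149 × ln(1.1816) = −0.149 × 0.16687 = -0.0249 eV.

-0.0249 eV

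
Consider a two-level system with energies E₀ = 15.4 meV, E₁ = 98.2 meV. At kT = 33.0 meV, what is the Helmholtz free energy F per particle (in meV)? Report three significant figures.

12.8 meV

Eᵢ/kT = 0.46667, 2.9758.
Z = Σ e^(−Eᵢ/kT) = e^(−0.46667) + e^(−2.9758) = 0.62709 + 0.051007 = 0.67810.
F = −kT ln Z = −33.0 × ln(0.67810) = −33.0 × -0.38846 = 12.8 meV.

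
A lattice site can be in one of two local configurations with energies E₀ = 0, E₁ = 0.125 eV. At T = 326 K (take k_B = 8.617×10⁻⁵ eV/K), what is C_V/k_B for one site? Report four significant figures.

k_BT = 8.617×10⁻⁵ × 326 K = 0.0280914 eV.
Eᵢ/kT = 0, 4.44976.
Z = Σ e^(−Eᵢ/kT) = e^(−0) + e^(−4.44976) = 1.00000 + 0.0116814 = 1.01168.
⟨E⟩ = 0.00144332 eV, ⟨E²⟩ = 0.000180415 eV².
C_V/k_B = (⟨E²⟩ − ⟨E⟩²)/(kT)² = (0.000180415 − 0.00000208317)/0.000789127 = 0.2260.

0.2260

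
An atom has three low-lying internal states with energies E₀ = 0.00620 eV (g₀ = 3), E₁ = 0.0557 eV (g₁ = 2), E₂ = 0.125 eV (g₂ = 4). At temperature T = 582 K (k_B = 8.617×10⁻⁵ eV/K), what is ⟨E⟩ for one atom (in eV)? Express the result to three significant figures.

0.0260 eV

k_BT = 8.617×10⁻⁵ × 582 K = 0.050151 eV.
Eᵢ/kT = 0.12363, 1.1106, 2.4925.
Z = Σ gᵢe^(−Eᵢ/kT) = 3·e^(−0.12363) + 2·e^(−1.1106) + 4·e^(−2.4925) = 2.6511 + 0.65872 + 0.33081 = 3.6406.
⟨E⟩ = Σ Eᵢ gᵢe^(−Eᵢ/kT) / Z = (0.00620·2.6511 + 0.0557·0.65872 + 0.125·0.33081) / 3.6406 = 0.0260 eV.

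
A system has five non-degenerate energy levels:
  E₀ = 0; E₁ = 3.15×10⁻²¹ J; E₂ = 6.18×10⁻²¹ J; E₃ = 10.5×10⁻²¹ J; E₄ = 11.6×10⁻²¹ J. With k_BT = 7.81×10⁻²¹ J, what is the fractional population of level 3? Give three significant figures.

Eᵢ/kT = 0, 0.40333, 0.79129, 1.3444, 1.4853.
Z = Σ e^(−Eᵢ/kT) = e^(−0) + e^(−0.40333) + e^(−0.79129) + e^(−1.3444) + e^(−1.4853) = 1.0000 + 0.66809 + 0.45326 + 0.26070 + 0.22643 = 2.6085.
P₃ = e^(−E₃/kT) / Z = 0.26070/2.6085 = 0.0999.

0.0999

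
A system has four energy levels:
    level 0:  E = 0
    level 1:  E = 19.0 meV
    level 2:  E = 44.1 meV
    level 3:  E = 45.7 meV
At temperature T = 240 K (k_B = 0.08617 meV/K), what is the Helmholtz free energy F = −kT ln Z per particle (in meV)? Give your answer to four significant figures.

-10.07 meV

k_BT = 0.08617 × 240 K = 20.6808 meV.
Eᵢ/kT = 0, 0.918727, 2.13241, 2.20978.
Z = Σ e^(−Eᵢ/kT) = e^(−0) + e^(−0.918727) + e^(−2.13241) + e^(−2.20978) = 1.00000 + 0.399027 + 0.118551 + 0.109725 = 1.62730.
F = −kT ln Z = −20.6808 × ln(1.62730) = −20.6808 × 0.486922 = -10.07 meV.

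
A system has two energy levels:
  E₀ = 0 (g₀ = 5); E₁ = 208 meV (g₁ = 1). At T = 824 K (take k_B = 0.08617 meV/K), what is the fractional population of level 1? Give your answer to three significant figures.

0.0106

k_BT = 0.08617 × 824 K = 71.004 meV.
Eᵢ/kT = 0, 2.9294.
Z = Σ gᵢe^(−Eᵢ/kT) = 5·e^(−0) + 1·e^(−2.9294) = 5.0000 + 0.053429 = 5.0534.
P₁ = g₁ e^(−E₁/kT) / Z = 0.053429/5.0534 = 0.0106.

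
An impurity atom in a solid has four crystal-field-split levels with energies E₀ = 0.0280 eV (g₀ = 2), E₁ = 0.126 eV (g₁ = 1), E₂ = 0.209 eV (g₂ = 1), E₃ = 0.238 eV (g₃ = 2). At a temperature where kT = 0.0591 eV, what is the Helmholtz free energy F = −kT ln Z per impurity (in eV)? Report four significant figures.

-0.02108 eV

Eᵢ/kT = 0.473773, 2.13198, 3.53638, 4.02707.
Z = Σ gᵢe^(−Eᵢ/kT) = 2·e^(−0.473773) + 1·e^(−2.13198) + 1·e^(−3.53638) + 2·e^(−4.02707) = 1.24530 + 0.118602 + 0.0291185 + 0.0356530 = 1.42867.
F = −kT ln Z = −0.0591 × ln(1.42867) = −0.0591 × 0.356744 = -0.02108 eV.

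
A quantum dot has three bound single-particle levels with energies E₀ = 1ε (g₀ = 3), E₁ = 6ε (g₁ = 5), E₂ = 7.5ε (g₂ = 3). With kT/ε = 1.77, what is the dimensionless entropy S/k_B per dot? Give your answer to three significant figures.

Eᵢ/kT = 0.56497, 3.3898, 4.2373.
Z = Σ gᵢe^(−Eᵢ/kT) = 3·e^(−0.56497) + 5·e^(−3.3898) + 3·e^(−4.2373) = 1.7051 + 0.16858 + 0.043340 = 1.9170.
⟨E⟩ = Σ EᵢPᵢ = 1.5867 ε.
S/k_B = ln Z + ⟨E⟩/kT = ln(1.9170) + 1.5867/1.77 = 0.65076 + 0.89644 = 1.55.

1.55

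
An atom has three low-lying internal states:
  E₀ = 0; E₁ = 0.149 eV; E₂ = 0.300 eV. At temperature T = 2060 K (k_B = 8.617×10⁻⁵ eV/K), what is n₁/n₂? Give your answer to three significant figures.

2.34

k_BT = 8.617×10⁻⁵ × 2060 K = 0.17751 eV.
n₁/n₂ = exp[−(E₁−E₂)/kT] = exp(−(-0.151 eV)/(0.17751 eV)) = exp(0.85066) = 2.34.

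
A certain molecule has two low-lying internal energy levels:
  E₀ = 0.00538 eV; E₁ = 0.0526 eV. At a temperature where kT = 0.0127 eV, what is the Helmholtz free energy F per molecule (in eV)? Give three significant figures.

0.00508 eV

Eᵢ/kT = 0.42362, 4.1417.
Z = Σ e^(−Eᵢ/kT) = e^(−0.42362) + e^(−4.1417) = 0.65467 + 0.015896 = 0.67057.
F = −kT ln Z = −0.0127 × ln(0.67057) = −0.0127 × -0.39963 = 0.00508 eV.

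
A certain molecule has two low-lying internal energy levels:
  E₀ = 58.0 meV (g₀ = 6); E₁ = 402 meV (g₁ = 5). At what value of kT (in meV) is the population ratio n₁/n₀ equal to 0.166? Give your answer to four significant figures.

213.2 meV

n₁/n₀ = (g₁/g₀) exp[−(E₁−E₀)/kT] = 0.166.
⇒ (E₁−E₀)/kT = ln((5/6)/0.166) = ln(5.02008) = 1.61345.
kT = 344.0 meV / 1.61345 = 213.2 meV.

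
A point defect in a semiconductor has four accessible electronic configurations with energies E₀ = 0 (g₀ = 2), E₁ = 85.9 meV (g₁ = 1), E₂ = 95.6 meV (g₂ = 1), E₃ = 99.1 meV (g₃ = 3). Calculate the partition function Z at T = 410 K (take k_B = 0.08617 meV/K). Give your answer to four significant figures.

Z = 2.336

k_BT = 0.08617 × 410 K = 35.3297 meV.
Eᵢ/kT = 0, 2.43138, 2.70594, 2.80501.
Z = Σ gᵢe^(−Eᵢ/kT) = 2·e^(−0) + 1·e^(−2.43138) + 1·e^(−2.70594) + 3·e^(−2.80501) = 2.00000 + 0.0879154 + 0.0668075 + 0.181518 = 2.33624.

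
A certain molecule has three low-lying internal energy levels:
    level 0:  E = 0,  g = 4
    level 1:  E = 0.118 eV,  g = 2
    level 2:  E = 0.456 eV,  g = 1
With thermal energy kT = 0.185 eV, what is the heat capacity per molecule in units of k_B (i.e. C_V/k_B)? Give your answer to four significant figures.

Eᵢ/kT = 0, 0.637838, 2.46486.
Z = Σ gᵢe^(−Eᵢ/kT) = 4·e^(−0) + 2·e^(−0.637838) + 1·e^(−2.46486) = 4.00000 + 1.05687 + 0.0850207 = 5.14189.
⟨E⟩ = 0.0317938 eV, ⟨E²⟩ = 0.00630016 eV².
C_V/k_B = (⟨E²⟩ − ⟨E⟩²)/(kT)² = (0.00630016 − 0.00101085)/0.0342250 = 0.1545.

0.1545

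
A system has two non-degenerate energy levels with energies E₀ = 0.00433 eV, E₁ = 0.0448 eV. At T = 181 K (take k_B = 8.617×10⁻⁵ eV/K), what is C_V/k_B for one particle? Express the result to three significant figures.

k_BT = 8.617×10⁻⁵ × 181 K = 0.015597 eV.
Eᵢ/kT = 0.27762, 2.8723.
Z = Σ e^(−Eᵢ/kT) = e^(−0.27762) + e^(−2.8723) = 0.75758 + 0.056569 = 0.81415.
⟨E⟩ = 0.0071419 eV, ⟨E²⟩ = 0.00015690 eV².
C_V/k_B = (⟨E²⟩ − ⟨E⟩²)/(kT)² = (0.00015690 − 0.000051007)/0.00024327 = 0.435.

0.435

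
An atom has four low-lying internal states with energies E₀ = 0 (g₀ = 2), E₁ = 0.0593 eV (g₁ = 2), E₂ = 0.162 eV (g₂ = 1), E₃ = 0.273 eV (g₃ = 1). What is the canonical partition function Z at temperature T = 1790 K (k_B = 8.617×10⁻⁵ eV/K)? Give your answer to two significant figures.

Z = 3.9

k_BT = 8.617×10⁻⁵ × 1790 K = 0.1542 eV.
Eᵢ/kT = 0, 0.3846, 1.051, 1.770.
Z = Σ gᵢe^(−Eᵢ/kT) = 2·e^(−0) + 2·e^(−0.3846) + 1·e^(−1.051) + 1·e^(−1.770) = 2.000 + 1.361 + 0.3496 + 0.1703 = 3.881.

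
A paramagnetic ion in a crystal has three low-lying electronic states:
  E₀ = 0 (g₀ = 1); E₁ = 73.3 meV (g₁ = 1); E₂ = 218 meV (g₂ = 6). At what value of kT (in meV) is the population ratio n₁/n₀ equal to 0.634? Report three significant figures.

n₁/n₀ = (g₁/g₀) exp[−(E₁−E₀)/kT] = 0.634.
⇒ (E₁−E₀)/kT = ln((1/1)/0.634) = ln(1.5773) = 0.45571.
kT = 73.3 meV / 0.45571 = 161 meV.

161 meV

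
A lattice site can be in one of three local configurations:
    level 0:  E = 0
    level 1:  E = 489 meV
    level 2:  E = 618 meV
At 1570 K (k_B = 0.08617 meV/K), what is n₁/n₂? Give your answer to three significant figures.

2.59

k_BT = 0.08617 × 1570 K = 135.29 meV.
n₁/n₂ = exp[−(E₁−E₂)/kT] = exp(−(-129 meV)/(135.29 meV)) = exp(0.95351) = 2.59.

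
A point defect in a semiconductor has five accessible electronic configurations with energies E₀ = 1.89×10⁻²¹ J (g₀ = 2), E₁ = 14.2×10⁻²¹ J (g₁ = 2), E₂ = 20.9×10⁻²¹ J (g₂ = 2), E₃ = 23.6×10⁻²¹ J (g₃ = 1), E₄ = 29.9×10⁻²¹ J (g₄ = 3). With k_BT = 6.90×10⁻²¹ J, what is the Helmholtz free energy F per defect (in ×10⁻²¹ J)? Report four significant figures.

-4.590 ×10⁻²¹ J

Eᵢ/kT = 0.273913, 2.05797, 3.02899, 3.42029, 4.33333.
Z = Σ gᵢe^(−Eᵢ/kT) = 2·e^(−0.273913) + 2·e^(−2.05797) + 2·e^(−3.02899) + 1·e^(−3.42029) + 3·e^(−4.33333) = 1.52080 + 0.255426 + 0.0967289 + 0.0327029 + 0.0393713 = 1.94503.
F = −kT ln Z = −6.90 × ln(1.94503) = −6.90 × 0.665277 = -4.590 ×10⁻²¹ J.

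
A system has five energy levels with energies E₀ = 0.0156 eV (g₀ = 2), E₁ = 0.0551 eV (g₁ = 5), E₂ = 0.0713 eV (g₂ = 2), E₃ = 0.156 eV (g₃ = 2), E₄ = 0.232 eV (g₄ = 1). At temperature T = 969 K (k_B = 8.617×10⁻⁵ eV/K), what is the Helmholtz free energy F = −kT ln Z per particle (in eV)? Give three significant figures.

k_BT = 8.617×10⁻⁵ × 969 K = 0.083499 eV.
Eᵢ/kT = 0.18683, 0.65989, 0.85390, 1.8683, 2.7785.
Z = Σ gᵢe^(−Eᵢ/kT) = 2·e^(−0.18683) + 5·e^(−0.65989) + 2·e^(−0.85390) + 2·e^(−1.8683) + 1·e^(−2.7785) = 1.6592 + 2.5845 + 0.85150 + 0.30877 + 0.062132 = 5.4661.
F = −kT ln Z = −0.083499 × ln(5.4661) = −0.083499 × 1.6986 = -0.142 eV.

-0.142 eV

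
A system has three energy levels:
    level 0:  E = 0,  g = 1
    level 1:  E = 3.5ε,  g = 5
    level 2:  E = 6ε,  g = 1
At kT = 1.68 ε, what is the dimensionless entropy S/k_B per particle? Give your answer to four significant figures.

Eᵢ/kT = 0, 2.08333, 3.57143.
Z = Σ gᵢe^(−Eᵢ/kT) = 1·e^(−0) + 5·e^(−2.08333) + 1·e^(−3.57143) = 1.00000 + 0.622574 + 0.0281156 = 1.65069.
⟨E⟩ = Σ EᵢPᵢ = 1.42226 ε.
S/k_B = ln Z + ⟨E⟩/kT = ln(1.65069) + 1.42226/1.68 = 0.501193 + 0.846583 = 1.348.

1.348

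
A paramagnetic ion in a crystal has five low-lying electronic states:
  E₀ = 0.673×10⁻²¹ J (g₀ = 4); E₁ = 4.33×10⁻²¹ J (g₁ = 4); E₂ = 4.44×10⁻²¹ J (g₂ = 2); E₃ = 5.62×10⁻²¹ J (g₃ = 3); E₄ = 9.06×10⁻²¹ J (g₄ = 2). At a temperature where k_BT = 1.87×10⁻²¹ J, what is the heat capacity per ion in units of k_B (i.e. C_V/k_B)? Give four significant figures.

0.8167

Eᵢ/kT = 0.359893, 2.31551, 2.37433, 3.00535, 4.84492.
Z = Σ gᵢe^(−Eᵢ/kT) = 4·e^(−0.359893) + 4·e^(−2.31551) + 2·e^(−2.37433) + 3·e^(−3.00535) + 2·e^(−4.84492) = 2.79100 + 0.394863 + 0.186154 + 0.148564 + 0.0157365 = 3.53632.
⟨E⟩ = 1.52478, ⟨E²⟩ = 5.18085.
C_V/k_B = (⟨E²⟩ − ⟨E⟩²)/(kT)² = (5.18085 − 2.32495)/3.49690 = 0.8167.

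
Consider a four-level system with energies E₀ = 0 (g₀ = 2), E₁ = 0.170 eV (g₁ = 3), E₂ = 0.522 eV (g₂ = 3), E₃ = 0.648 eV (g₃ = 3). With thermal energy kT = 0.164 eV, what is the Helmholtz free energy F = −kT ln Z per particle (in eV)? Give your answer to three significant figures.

Eᵢ/kT = 0, 1.0366, 3.1829, 3.9512.
Z = Σ gᵢe^(−Eᵢ/kT) = 2·e^(−0) + 3·e^(−1.0366) + 3·e^(−3.1829) + 3·e^(−3.9512) = 2.0000 + 1.0640 + 0.12440 + 0.057695 = 3.2461.
F = −kT ln Z = −0.164 × ln(3.2461) = −0.164 × 1.1775 = -0.193 eV.

-0.193 eV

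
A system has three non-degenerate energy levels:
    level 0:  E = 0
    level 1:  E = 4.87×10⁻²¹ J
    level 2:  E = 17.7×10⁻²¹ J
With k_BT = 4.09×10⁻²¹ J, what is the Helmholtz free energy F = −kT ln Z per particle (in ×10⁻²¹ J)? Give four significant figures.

Eᵢ/kT = 0, 1.19071, 4.32763.
Z = Σ e^(−Eᵢ/kT) = e^(−0) + e^(−1.19071) + e^(−4.32763) = 1.00000 + 0.304005 + 0.0131988 = 1.31720.
F = −kT ln Z = −4.09 × ln(1.31720) = −4.09 × 0.275508 = -1.127 ×10⁻²¹ J.

-1.127 ×10⁻²¹ J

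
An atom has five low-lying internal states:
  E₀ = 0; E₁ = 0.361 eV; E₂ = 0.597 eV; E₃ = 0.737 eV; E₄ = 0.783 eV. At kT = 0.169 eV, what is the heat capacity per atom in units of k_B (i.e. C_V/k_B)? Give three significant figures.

1.01

Eᵢ/kT = 0, 2.1361, 3.5325, 4.3609, 4.6331.
Z = Σ e^(−Eᵢ/kT) = e^(−0) + e^(−2.1361) + e^(−3.5325) + e^(−4.3609) + e^(−4.6331) = 1.0000 + 0.11811 + 0.029232 + 0.012767 + 0.0097246 = 1.1698.
⟨E⟩ = 0.065920 eV, ⟨E²⟩ = 0.033089 eV².
C_V/k_B = (⟨E²⟩ − ⟨E⟩²)/(kT)² = (0.033089 − 0.0043454)/0.028561 = 1.01.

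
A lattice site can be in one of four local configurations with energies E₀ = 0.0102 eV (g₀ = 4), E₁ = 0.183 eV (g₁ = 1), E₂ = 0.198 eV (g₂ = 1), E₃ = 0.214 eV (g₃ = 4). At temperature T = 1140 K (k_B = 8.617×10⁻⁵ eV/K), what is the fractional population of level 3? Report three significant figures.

0.104

k_BT = 8.617×10⁻⁵ × 1140 K = 0.098234 eV.
Eᵢ/kT = 0.10383, 1.8629, 2.0156, 2.1785.
Z = Σ gᵢe^(−Eᵢ/kT) = 4·e^(−0.10383) + 1·e^(−1.8629) + 1·e^(−2.0156) + 4·e^(−2.1785) = 3.6055 + 0.15522 + 0.13324 + 0.45284 = 4.3468.
P₃ = g₃ e^(−E₃/kT) / Z = 0.45284/4.3468 = 0.104.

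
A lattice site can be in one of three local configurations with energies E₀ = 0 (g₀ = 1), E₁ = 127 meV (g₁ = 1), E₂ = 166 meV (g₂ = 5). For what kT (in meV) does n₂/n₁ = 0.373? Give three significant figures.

n₂/n₁ = (g₂/g₁) exp[−(E₂−E₁)/kT] = 0.373.
⇒ (E₂−E₁)/kT = ln((5/1)/0.373) = ln(13.405) = 2.5956.
kT = 39 meV / 2.5956 = 15.0 meV.

15.0 meV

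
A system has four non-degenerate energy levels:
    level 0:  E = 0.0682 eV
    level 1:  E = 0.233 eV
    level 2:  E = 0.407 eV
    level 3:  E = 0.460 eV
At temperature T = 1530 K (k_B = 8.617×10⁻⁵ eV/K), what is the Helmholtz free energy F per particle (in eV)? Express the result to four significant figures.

0.02250 eV

k_BT = 8.617×10⁻⁵ × 1530 K = 0.131840 eV.
Eᵢ/kT = 0.517294, 1.76729, 3.08708, 3.48908.
Z = Σ e^(−Eᵢ/kT) = e^(−0.517294) + e^(−1.76729) + e^(−3.08708) + e^(−3.48908) = 0.596131 + 0.170795 + 0.0456350 + 0.0305289 = 0.843090.
F = −kT ln Z = −0.131840 × ln(0.843090) = −0.131840 × -0.170682 = 0.02250 eV.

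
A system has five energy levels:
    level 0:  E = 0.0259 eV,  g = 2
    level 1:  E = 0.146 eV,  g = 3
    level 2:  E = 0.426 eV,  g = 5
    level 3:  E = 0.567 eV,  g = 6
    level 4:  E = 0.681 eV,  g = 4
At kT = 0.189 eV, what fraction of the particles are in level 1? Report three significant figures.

Eᵢ/kT = 0.13704, 0.77249, 2.2540, 3.0000, 3.6032.
Z = Σ gᵢe^(−Eᵢ/kT) = 2·e^(−0.13704) + 3·e^(−0.77249) + 5·e^(−2.2540) + 6·e^(−3.0000) + 4·e^(−3.6032) = 1.7439 + 1.3856 + 0.52489 + 0.29872 + 0.10895 = 4.0621.
P₁ = g₁ e^(−E₁/kT) / Z = 1.3856/4.0621 = 0.341.

0.341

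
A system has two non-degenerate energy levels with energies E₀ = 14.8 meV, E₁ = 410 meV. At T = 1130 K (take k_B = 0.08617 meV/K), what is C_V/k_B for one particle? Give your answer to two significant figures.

0.27

k_BT = 0.08617 × 1130 K = 97.37 meV.
Eᵢ/kT = 0.1520, 4.211.
Z = Σ e^(−Eᵢ/kT) = e^(−0.1520) + e^(−4.211) = 0.8590 + 0.01483 = 0.8738.
⟨E⟩ = 21.51 meV, ⟨E²⟩ = 3068 meV².
C_V/k_B = (⟨E²⟩ − ⟨E⟩²)/(kT)² = (3068 − 462.7)/9481 = 0.27.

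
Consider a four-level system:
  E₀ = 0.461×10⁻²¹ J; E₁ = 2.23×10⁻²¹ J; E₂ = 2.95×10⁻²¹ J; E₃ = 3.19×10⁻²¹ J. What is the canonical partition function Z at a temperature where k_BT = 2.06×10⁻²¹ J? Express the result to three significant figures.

Eᵢ/kT = 0.22379, 1.0825, 1.4320, 1.5485.
Z = Σ e^(−Eᵢ/kT) = e^(−0.22379) + e^(−1.0825) + e^(−1.4320) + e^(−1.5485) = 0.79948 + 0.33875 + 0.23883 + 0.21257 = 1.5896.

Z = 1.59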